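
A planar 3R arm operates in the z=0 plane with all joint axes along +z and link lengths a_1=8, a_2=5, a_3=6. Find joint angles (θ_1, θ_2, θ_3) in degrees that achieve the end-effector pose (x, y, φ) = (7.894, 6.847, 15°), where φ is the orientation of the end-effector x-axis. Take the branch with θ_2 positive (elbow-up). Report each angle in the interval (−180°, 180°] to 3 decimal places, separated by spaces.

30.001 135.001 -150.002

wrist centre = target − a_3·(cos φ, sin φ) = (2.0984, 5.2941)
cos θ_2 = (32.4308−8²−5²)/(2·8·5) = -0.7071; θ_2 = 135.0007° (elbow-up)
β = atan2(5.2941,2.0984) = 68.3778°; ψ = atan2(3.5355,4.4644) = 38.3766°
θ_1 = β − ψ = 30.0012°
θ_3 = φ − θ_1 − θ_2 = -150.0019° (wrapped to (-180°,180°])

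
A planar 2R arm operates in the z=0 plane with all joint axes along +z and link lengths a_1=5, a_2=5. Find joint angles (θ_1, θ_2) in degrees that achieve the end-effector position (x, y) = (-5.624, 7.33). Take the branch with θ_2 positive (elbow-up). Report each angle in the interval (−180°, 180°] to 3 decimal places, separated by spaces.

cos θ_2 = (85.3583−5²−5²)/(2·5·5) = 0.7072; θ_2 = 44.9952° (elbow-up)
β = atan2(7.3300,-5.6240) = 127.4975°; ψ = atan2(3.5352,8.5358) = 22.4976°
θ_1 = β − ψ = 104.9999°

105.000 44.995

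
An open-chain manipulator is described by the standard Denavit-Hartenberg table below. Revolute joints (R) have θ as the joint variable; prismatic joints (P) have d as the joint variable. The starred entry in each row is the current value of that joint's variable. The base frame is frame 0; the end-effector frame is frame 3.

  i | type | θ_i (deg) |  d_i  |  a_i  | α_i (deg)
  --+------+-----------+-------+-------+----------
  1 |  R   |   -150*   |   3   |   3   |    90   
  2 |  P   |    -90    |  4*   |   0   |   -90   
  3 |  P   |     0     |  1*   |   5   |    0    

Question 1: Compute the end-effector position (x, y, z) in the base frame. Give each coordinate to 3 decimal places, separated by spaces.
after link 1: o_1 = (-2.5981, -1.5000, 3.0000)
after link 2: o_2 = (-4.5981, 1.9641, 3.0000)
after link 3: o_3 = (-5.4641, 1.4641, -2.0000)

-5.464 1.464 -2.000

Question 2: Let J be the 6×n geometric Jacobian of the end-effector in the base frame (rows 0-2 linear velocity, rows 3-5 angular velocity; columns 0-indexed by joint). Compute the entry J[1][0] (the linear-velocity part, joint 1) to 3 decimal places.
-5.464

axis z_0 = ẑ; lever o_n−o_0 = (-5.4641,1.4641,-2.0000)
cross product → J_v[:, 0] = (-1.4641,-5.4641,0.0000)
J_ω[:, 0] = z_0
entry J[1][0] = -5.4641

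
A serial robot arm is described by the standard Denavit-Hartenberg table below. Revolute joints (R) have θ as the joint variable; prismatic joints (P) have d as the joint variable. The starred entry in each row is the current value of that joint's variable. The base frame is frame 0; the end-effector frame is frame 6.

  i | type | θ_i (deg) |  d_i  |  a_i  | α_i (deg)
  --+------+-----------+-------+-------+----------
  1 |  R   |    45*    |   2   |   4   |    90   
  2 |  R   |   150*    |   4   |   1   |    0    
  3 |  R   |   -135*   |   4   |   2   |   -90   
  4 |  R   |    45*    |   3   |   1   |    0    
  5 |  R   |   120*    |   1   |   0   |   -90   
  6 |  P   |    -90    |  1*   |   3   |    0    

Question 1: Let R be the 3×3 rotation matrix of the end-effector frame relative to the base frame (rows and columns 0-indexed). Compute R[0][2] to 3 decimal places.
0.506

End-effector z-axis (col 2 of R) = (0.5062,-0.8598,-0.0670)
R[0][2] = 0.5062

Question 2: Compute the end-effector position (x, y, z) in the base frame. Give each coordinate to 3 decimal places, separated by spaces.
8.447 -3.233 9.895

after link 1: o_1 = (2.8284, 2.8284, 2.0000)
after link 2: o_2 = (5.0445, -0.6124, 2.5000)
after link 3: o_3 = (9.2389, -2.0748, 3.0176)
after link 4: o_4 = (8.6729, -1.6408, 6.0984)
after link 5: o_5 = (8.4898, -1.8239, 7.0644)
after link 6: o_6 = (8.4470, -3.2327, 9.8951)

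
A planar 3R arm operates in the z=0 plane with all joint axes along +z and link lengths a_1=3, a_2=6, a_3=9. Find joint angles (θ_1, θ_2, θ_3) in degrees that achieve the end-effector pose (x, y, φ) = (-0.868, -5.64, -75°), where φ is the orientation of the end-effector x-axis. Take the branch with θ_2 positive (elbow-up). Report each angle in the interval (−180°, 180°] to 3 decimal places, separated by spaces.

30.000 134.996 120.004

wrist centre = target − a_3·(cos φ, sin φ) = (-3.1974, 3.0533)
cos θ_2 = (19.5460−3²−6²)/(2·3·6) = -0.7071; θ_2 = 134.9958° (elbow-up)
β = atan2(3.0533,-3.1974) = 136.3201°; ψ = atan2(4.2430,-1.2423) = 106.3199°
θ_1 = β − ψ = 30.0001°
θ_3 = φ − θ_1 − θ_2 = 120.0041° (wrapped to (-180°,180°])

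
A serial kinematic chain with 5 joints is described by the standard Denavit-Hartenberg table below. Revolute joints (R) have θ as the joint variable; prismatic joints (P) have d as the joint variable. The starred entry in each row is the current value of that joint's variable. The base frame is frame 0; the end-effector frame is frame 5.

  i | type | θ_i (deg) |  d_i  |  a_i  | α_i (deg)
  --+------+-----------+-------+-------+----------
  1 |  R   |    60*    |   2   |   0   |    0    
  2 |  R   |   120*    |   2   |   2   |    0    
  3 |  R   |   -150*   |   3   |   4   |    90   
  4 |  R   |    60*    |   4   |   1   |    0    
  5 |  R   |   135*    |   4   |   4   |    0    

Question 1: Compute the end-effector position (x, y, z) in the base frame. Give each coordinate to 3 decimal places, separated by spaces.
2.551 -6.610 6.831

after link 1: o_1 = (0.0000, 0.0000, 2.0000)
after link 2: o_2 = (-2.0000, 0.0000, 4.0000)
after link 3: o_3 = (1.4641, 2.0000, 7.0000)
after link 4: o_4 = (3.8971, -1.2141, 7.8660)
after link 5: o_5 = (2.5510, -6.6101, 6.8307)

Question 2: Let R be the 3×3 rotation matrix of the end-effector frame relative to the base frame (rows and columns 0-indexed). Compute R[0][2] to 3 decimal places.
End-effector z-axis (col 2 of R) = (0.5000,-0.8660,0.0000)
R[0][2] = 0.5000

0.500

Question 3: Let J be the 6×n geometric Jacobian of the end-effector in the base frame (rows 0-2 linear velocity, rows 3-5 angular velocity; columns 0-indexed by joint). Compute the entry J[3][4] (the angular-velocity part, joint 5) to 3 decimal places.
0.500

axis z_4 = (0.5000,-0.8660,0.0000); lever o_n−o_4 = (-1.3461,-5.3960,-1.0353)
cross product → J_v[:, 4] = (0.8966,0.5176,-3.8637)
J_ω[:, 4] = z_4
entry J[3][4] = 0.5000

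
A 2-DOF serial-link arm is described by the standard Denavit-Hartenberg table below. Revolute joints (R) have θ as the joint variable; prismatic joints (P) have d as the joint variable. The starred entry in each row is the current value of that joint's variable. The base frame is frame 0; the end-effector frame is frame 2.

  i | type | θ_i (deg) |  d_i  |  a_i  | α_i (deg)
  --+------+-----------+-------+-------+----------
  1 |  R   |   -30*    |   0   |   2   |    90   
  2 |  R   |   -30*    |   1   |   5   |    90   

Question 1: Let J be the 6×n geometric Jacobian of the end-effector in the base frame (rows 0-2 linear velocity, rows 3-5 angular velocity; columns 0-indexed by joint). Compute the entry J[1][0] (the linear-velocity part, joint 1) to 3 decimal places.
axis z_0 = ẑ; lever o_n−o_0 = (4.9821,-4.0311,-2.5000)
cross product → J_v[:, 0] = (4.0311,4.9821,-0.0000)
J_ω[:, 0] = z_0
entry J[1][0] = 4.9821

4.982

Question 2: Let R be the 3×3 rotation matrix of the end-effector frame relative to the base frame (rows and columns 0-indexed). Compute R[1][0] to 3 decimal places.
End-effector x-axis (col 0 of R) = (0.7500,-0.4330,-0.5000)
R[1][0] = -0.4330

-0.433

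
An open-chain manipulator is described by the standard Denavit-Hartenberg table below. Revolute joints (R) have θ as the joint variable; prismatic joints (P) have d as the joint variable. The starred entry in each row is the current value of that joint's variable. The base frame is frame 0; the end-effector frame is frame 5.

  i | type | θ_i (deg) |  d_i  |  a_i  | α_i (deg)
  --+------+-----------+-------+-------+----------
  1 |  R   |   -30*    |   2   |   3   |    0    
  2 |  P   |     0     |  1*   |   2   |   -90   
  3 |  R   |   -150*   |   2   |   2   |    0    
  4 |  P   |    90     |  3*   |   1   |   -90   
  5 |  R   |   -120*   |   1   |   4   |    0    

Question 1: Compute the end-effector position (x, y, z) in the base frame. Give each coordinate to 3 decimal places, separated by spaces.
7.379 5.513 2.634

after link 1: o_1 = (2.5981, -1.5000, 2.0000)
after link 2: o_2 = (4.3301, -2.5000, 3.0000)
after link 3: o_3 = (3.8301, 0.0981, 4.0000)
after link 4: o_4 = (5.7631, 2.4462, 4.8660)
after link 5: o_5 = (7.3792, 5.5131, 2.6340)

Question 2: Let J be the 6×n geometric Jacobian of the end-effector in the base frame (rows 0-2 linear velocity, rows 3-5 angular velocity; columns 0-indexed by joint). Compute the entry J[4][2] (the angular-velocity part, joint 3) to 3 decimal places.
axis z_2 = (0.5000,0.8660,0.0000); lever o_n−o_2 = (3.0490,8.0131,-0.3660)
cross product → J_v[:, 2] = (-0.3170,0.1830,1.3660)
J_ω[:, 2] = z_2
entry J[4][2] = 0.8660

0.866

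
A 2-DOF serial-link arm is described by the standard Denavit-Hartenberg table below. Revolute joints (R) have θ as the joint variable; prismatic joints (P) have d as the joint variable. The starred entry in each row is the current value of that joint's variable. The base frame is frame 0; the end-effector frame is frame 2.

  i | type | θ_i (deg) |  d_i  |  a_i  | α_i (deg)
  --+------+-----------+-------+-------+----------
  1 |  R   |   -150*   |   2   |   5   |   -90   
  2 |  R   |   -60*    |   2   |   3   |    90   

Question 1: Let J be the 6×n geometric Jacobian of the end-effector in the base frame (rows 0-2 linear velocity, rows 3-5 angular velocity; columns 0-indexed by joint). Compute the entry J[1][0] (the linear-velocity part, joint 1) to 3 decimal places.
axis z_0 = ẑ; lever o_n−o_0 = (-4.6292,-4.9821,4.5981)
cross product → J_v[:, 0] = (4.9821,-4.6292,0.0000)
J_ω[:, 0] = z_0
entry J[1][0] = -4.6292

-4.629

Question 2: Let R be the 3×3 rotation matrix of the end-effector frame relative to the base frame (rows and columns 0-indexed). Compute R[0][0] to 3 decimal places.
End-effector x-axis (col 0 of R) = (-0.4330,-0.2500,0.8660)
R[0][0] = -0.4330

-0.433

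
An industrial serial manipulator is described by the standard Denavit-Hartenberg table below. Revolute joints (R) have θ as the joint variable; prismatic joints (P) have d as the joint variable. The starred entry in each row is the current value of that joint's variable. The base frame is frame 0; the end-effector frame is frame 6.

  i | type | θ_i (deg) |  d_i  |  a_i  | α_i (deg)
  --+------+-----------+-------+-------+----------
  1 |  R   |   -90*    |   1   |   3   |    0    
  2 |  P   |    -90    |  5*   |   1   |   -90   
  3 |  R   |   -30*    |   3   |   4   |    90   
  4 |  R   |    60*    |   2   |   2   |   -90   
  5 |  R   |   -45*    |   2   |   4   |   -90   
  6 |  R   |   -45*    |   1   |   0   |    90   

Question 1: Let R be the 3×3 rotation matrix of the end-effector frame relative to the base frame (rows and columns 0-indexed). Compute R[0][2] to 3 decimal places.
End-effector z-axis (col 2 of R) = (0.4968,0.0795,-0.8642)
R[0][2] = 0.4968

0.497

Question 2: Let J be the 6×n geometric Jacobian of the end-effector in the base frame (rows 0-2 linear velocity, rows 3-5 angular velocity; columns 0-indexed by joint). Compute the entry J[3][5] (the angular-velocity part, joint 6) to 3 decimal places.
-0.660

axis z_5 = (-0.6597,-0.6124,-0.4356); lever o_n−o_5 = (-0.6597,-0.6124,-0.4356)
cross product → J_v[:, 5] = (0.0000,-0.0000,0.0000)
J_ω[:, 5] = z_5
entry J[3][5] = -0.6597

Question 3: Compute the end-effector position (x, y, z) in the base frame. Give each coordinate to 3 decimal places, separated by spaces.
after link 1: o_1 = (0.0000, -3.0000, 1.0000)
after link 2: o_2 = (-1.0000, -3.0000, 6.0000)
after link 3: o_3 = (-4.4641, -6.0000, 8.0000)
after link 4: o_4 = (-4.3301, -7.7321, 10.2321)
after link 5: o_5 = (-2.6407, -11.1815, 12.5226)
after link 6: o_6 = (-3.3004, -11.7939, 12.0870)

-3.300 -11.794 12.087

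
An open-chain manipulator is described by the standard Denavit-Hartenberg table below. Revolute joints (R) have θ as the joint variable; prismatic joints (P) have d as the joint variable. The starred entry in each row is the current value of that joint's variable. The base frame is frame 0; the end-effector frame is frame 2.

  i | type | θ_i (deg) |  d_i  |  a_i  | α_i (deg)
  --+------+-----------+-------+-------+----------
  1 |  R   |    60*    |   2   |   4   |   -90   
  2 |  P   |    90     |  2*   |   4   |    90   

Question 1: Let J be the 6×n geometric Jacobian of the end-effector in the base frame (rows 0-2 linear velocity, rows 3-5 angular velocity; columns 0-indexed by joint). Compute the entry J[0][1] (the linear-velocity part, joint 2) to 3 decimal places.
prismatic axis z_1 = (-0.8660,0.5000,0.0000)
J_v[:, 1] = z_1; J_ω[:, 1] = (0,0,0)
entry J[0][1] = -0.8660

-0.866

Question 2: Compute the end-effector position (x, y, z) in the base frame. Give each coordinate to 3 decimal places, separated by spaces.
0.268 4.464 -2.000

after link 1: o_1 = (2.0000, 3.4641, 2.0000)
after link 2: o_2 = (0.2679, 4.4641, -2.0000)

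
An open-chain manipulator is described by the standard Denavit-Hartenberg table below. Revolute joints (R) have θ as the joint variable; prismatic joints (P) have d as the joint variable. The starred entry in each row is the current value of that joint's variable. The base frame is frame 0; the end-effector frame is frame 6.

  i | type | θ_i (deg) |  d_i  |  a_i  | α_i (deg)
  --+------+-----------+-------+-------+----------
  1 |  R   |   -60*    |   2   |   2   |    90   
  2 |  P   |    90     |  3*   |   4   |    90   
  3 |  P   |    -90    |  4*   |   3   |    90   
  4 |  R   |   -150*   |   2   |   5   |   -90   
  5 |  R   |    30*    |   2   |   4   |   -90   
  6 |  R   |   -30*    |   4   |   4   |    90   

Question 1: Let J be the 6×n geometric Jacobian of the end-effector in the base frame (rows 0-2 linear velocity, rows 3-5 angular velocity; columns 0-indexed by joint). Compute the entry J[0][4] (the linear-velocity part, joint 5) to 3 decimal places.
axis z_4 = (-0.0000,1.0000,-0.0000); lever o_n−o_4 = (-4.4641,4.0000,7.1962)
cross product → J_v[:, 4] = (7.1962,0.0000,4.4641)
J_ω[:, 4] = z_4
entry J[0][4] = 7.1962

7.196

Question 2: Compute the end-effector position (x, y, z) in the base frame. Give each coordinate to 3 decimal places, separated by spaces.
after link 1: o_1 = (1.0000, -1.7321, 2.0000)
after link 2: o_2 = (-1.5981, -3.2321, 6.0000)
after link 3: o_3 = (3.0000, -5.1962, 6.0000)
after link 4: o_4 = (-2.0000, -5.1962, 4.0000)
after link 5: o_5 = (-5.4641, -3.1962, 6.0000)
after link 6: o_6 = (-6.4641, -1.1962, 11.1962)

-6.464 -1.196 11.196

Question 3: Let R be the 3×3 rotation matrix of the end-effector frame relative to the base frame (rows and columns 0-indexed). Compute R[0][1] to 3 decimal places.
0.500

End-effector y-axis (col 1 of R) = (0.5000,0.0000,0.8660)
R[0][1] = 0.5000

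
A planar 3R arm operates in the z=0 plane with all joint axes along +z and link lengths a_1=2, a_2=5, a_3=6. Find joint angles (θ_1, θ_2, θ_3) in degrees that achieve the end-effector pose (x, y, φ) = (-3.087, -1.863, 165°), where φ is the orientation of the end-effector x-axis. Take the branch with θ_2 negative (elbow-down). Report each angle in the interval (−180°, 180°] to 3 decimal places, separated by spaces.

44.982 -119.984 -119.998

wrist centre = target − a_3·(cos φ, sin φ) = (2.7086, -3.4159)
cos θ_2 = (19.0047−2²−5²)/(2·2·5) = -0.4998; θ_2 = -119.9843° (elbow-down)
β = atan2(-3.4159,2.7086) = -51.5883°; ψ = atan2(-4.3308,-0.4988) = -96.5703°
θ_1 = β − ψ = 44.9820°
θ_3 = φ − θ_1 − θ_2 = -119.9976° (wrapped to (-180°,180°])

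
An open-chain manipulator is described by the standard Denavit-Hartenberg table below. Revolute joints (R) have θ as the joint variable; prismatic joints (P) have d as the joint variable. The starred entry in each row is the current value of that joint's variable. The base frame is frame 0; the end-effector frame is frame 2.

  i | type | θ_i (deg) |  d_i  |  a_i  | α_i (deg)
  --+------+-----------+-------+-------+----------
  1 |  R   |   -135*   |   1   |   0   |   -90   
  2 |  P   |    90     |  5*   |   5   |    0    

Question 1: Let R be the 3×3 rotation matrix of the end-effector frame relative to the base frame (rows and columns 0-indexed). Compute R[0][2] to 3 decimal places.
End-effector z-axis (col 2 of R) = (0.7071,-0.7071,0.0000)
R[0][2] = 0.7071

0.707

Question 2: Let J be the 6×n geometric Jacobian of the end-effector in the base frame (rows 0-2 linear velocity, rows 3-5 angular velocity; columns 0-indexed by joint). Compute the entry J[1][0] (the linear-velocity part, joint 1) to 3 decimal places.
axis z_0 = ẑ; lever o_n−o_0 = (3.5355,-3.5355,-4.0000)
cross product → J_v[:, 0] = (3.5355,3.5355,-0.0000)
J_ω[:, 0] = z_0
entry J[1][0] = 3.5355

3.536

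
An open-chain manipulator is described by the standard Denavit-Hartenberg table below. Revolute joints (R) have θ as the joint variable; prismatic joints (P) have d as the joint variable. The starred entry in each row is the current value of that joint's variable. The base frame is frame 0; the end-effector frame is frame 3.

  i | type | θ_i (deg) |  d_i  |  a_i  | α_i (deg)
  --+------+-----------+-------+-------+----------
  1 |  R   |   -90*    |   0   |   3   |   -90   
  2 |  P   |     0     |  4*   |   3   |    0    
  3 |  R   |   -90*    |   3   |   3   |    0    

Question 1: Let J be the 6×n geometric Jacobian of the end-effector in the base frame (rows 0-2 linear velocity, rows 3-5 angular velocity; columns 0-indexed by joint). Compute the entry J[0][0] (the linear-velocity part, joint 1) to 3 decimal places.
6.000

axis z_0 = ẑ; lever o_n−o_0 = (7.0000,-6.0000,3.0000)
cross product → J_v[:, 0] = (6.0000,7.0000,-0.0000)
J_ω[:, 0] = z_0
entry J[0][0] = 6.0000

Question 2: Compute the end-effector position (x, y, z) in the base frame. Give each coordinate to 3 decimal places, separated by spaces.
after link 1: o_1 = (0.0000, -3.0000, 0.0000)
after link 2: o_2 = (4.0000, -6.0000, 0.0000)
after link 3: o_3 = (7.0000, -6.0000, 3.0000)

7.000 -6.000 3.000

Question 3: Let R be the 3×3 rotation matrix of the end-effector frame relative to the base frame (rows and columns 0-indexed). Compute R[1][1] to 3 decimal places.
End-effector y-axis (col 1 of R) = (0.0000,-1.0000,-0.0000)
R[1][1] = -1.0000

-1.000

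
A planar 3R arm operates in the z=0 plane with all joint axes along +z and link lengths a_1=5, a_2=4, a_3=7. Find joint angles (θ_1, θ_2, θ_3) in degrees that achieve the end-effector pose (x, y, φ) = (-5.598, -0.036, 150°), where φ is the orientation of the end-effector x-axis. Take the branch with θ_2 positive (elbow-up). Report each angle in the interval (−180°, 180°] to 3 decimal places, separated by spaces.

-135.005 134.994 150.011

wrist centre = target − a_3·(cos φ, sin φ) = (0.4642, -3.5360)
cos θ_2 = (12.7188−5²−4²)/(2·5·4) = -0.7070; θ_2 = 134.9939° (elbow-up)
β = atan2(-3.5360,0.4642) = -82.5214°; ψ = atan2(2.8287,2.1719) = 52.4832°
θ_1 = β − ψ = -135.0047°
θ_3 = φ − θ_1 − θ_2 = 150.0108° (wrapped to (-180°,180°])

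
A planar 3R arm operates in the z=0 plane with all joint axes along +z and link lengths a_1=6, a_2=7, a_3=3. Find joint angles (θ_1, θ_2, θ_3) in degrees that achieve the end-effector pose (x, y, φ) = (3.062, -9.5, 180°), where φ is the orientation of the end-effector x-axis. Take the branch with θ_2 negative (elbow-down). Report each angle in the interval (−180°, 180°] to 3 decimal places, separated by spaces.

wrist centre = target − a_3·(cos φ, sin φ) = (6.0620, -9.5000)
cos θ_2 = (126.9978−6²−7²)/(2·6·7) = 0.5000; θ_2 = -60.0017° (elbow-down)
β = atan2(-9.5000,6.0620) = -57.4578°; ψ = atan2(-6.0623,9.4998) = -32.5439°
θ_1 = β − ψ = -24.9140°
θ_3 = φ − θ_1 − θ_2 = -95.0843° (wrapped to (-180°,180°])

-24.914 -60.002 -95.084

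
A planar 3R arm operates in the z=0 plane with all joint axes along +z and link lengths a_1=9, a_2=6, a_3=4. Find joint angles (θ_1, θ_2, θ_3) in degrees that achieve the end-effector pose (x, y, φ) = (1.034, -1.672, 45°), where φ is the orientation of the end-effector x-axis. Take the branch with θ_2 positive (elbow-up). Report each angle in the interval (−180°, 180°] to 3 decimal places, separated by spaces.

wrist centre = target − a_3·(cos φ, sin φ) = (-1.7944, -4.5004)
cos θ_2 = (23.4738−9²−6²)/(2·9·6) = -0.8660; θ_2 = 149.9952° (elbow-up)
β = atan2(-4.5004,-1.7944) = -111.7383°; ψ = atan2(3.0004,3.8041) = 38.2642°
θ_1 = β − ψ = -150.0025°
θ_3 = φ − θ_1 − θ_2 = 45.0074° (wrapped to (-180°,180°])

-150.003 149.995 45.007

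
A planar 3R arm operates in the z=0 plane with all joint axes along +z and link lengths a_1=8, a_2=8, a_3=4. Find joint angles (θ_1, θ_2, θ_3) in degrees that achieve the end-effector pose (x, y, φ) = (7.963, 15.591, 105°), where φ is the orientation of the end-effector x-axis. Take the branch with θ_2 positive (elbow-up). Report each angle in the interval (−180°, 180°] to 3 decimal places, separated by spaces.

29.998 45.007 29.995

wrist centre = target − a_3·(cos φ, sin φ) = (8.9983, 11.7273)
cos θ_2 = (218.4985−8²−8²)/(2·8·8) = 0.7070; θ_2 = 45.0071° (elbow-up)
β = atan2(11.7273,8.9983) = 52.5012°; ψ = atan2(5.6576,13.6562) = 22.5035°
θ_1 = β − ψ = 29.9977°
θ_3 = φ − θ_1 − θ_2 = 29.9952° (wrapped to (-180°,180°])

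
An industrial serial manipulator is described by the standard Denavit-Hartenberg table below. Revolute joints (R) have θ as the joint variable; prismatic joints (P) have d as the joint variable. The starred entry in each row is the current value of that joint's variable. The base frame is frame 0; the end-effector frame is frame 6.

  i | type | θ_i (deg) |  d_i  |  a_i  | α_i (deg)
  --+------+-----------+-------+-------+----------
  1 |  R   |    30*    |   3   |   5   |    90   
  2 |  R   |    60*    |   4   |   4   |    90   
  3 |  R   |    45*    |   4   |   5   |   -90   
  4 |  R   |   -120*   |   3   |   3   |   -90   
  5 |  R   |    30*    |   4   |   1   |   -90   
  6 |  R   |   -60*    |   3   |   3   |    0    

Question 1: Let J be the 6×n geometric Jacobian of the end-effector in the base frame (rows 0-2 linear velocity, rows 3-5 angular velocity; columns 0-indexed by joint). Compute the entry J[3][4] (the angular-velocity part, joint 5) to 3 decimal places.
0.946

axis z_4 = (0.9464,-0.1607,0.2803); lever o_n−o_4 = (6.2744,2.3704,3.7145)
cross product → J_v[:, 4] = (-1.2615,-1.7563,3.2518)
J_ω[:, 4] = z_4
entry J[3][4] = 0.9464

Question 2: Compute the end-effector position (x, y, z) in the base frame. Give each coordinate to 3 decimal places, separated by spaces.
21.736 1.371 7.186

after link 1: o_1 = (4.3301, 2.5000, 3.0000)
after link 2: o_2 = (8.0622, 0.0359, 6.4641)
after link 3: o_3 = (14.3609, -0.4100, 7.5260)
after link 4: o_4 = (15.4619, -0.9991, 3.4712)
after link 5: o_5 = (19.5005, -0.7341, 4.2586)
after link 6: o_6 = (21.7363, 1.3714, 7.1857)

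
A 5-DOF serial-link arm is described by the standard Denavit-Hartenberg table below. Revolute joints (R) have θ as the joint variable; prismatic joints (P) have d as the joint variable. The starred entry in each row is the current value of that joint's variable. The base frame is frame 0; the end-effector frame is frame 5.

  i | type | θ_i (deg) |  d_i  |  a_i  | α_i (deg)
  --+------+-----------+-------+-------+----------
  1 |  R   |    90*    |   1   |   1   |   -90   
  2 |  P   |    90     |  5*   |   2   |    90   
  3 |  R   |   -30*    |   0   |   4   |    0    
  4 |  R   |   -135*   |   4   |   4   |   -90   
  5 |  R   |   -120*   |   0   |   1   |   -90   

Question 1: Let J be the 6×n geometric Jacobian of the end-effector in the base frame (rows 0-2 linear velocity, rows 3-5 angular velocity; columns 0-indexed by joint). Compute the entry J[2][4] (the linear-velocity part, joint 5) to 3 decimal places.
axis z_4 = (0.9659,0.0000,-0.2588); lever o_n−o_4 = (-0.1294,0.8660,-0.4830)
cross product → J_v[:, 4] = (0.2241,0.5000,0.8365)
J_ω[:, 4] = z_4
entry J[2][4] = 0.8365

0.837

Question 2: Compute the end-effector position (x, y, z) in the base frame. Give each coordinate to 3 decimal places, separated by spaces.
after link 1: o_1 = (0.0000, 1.0000, 1.0000)
after link 2: o_2 = (-5.0000, 1.0000, -1.0000)
after link 3: o_3 = (-3.0000, 1.0000, -4.4641)
after link 4: o_4 = (-1.9647, 5.0000, -0.6004)
after link 5: o_5 = (-2.0941, 5.8660, -1.0834)

-2.094 5.866 -1.083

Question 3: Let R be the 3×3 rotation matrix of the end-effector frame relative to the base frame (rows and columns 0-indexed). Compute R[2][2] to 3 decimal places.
End-effector z-axis (col 2 of R) = (0.2241,0.5000,0.8365)
R[2][2] = 0.8365

0.837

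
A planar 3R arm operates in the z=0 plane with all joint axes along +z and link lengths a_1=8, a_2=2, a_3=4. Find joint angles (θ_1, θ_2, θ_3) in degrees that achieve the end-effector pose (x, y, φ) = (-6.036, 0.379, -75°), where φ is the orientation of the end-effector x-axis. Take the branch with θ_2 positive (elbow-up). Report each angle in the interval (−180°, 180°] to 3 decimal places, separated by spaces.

wrist centre = target − a_3·(cos φ, sin φ) = (-7.0713, 4.2427)
cos θ_2 = (68.0035−8²−2²)/(2·8·2) = 0.0001; θ_2 = 89.9938° (elbow-up)
β = atan2(4.2427,-7.0713) = 149.0366°; ψ = atan2(2.0000,8.0002) = 14.0359°
θ_1 = β − ψ = 135.0007°
θ_3 = φ − θ_1 − θ_2 = 60.0055° (wrapped to (-180°,180°])

135.001 89.994 60.005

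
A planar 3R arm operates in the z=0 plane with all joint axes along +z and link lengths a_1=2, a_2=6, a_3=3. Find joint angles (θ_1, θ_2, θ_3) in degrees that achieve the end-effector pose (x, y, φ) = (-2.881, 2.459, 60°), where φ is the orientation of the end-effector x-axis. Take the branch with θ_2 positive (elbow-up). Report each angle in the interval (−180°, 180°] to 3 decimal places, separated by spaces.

wrist centre = target − a_3·(cos φ, sin φ) = (-4.3810, -0.1391)
cos θ_2 = (19.2125−2²−6²)/(2·2·6) = -0.8661; θ_2 = 150.0138° (elbow-up)
β = atan2(-0.1391,-4.3810) = -178.1817°; ψ = atan2(2.9987,-3.1969) = 136.8316°
θ_1 = β − ψ = -315.0133°
θ_3 = φ − θ_1 − θ_2 = -135.0005° (wrapped to (-180°,180°])

44.987 150.014 -135.000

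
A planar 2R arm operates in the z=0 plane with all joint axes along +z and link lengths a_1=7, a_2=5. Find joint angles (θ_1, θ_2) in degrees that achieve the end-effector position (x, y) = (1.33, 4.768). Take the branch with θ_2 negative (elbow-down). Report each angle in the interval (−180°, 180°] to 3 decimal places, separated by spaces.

119.996 -135.000

cos θ_2 = (24.5027−7²−5²)/(2·7·5) = -0.7071; θ_2 = -134.9998° (elbow-down)
β = atan2(4.7680,1.3300) = 74.4139°; ψ = atan2(-3.5355,3.4645) = -45.5817°
θ_1 = β − ψ = 119.9956°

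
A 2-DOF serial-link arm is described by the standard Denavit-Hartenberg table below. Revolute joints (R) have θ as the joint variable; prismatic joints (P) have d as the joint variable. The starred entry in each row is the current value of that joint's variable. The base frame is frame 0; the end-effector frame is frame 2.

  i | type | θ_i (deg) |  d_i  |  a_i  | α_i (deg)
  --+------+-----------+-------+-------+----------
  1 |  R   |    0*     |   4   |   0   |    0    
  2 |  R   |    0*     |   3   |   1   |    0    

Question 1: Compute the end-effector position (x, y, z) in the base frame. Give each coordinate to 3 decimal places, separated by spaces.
after link 1: o_1 = (0.0000, 0.0000, 4.0000)
after link 2: o_2 = (1.0000, 0.0000, 7.0000)

1.000 0.000 7.000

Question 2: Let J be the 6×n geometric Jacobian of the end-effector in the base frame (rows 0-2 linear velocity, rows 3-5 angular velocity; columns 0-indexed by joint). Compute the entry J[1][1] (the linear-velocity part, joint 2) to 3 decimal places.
axis z_1 = (0.0000,0.0000,1.0000); lever o_n−o_1 = (1.0000,0.0000,3.0000)
cross product → J_v[:, 1] = (0.0000,1.0000,0.0000)
J_ω[:, 1] = z_1
entry J[1][1] = 1.0000

1.000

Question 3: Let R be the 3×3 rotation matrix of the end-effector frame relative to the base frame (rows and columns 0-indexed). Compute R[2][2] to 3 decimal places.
1.000

End-effector z-axis (col 2 of R) = (0.0000,0.0000,1.0000)
R[2][2] = 1.0000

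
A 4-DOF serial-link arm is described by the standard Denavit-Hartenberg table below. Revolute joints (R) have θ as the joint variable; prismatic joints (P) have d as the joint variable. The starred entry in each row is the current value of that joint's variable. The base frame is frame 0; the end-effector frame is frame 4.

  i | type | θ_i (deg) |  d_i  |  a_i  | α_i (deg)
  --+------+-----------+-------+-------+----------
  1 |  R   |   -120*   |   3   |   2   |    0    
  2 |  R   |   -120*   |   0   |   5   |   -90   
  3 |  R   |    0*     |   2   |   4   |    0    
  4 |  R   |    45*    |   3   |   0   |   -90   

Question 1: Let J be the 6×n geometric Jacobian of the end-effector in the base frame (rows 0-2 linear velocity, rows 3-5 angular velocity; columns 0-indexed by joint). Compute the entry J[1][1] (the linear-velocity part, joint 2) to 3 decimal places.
-8.830

axis z_1 = (0.0000,0.0000,1.0000); lever o_n−o_1 = (-8.8301,5.2942,0.0000)
cross product → J_v[:, 1] = (-5.2942,-8.8301,0.0000)
J_ω[:, 1] = z_1
entry J[1][1] = -8.8301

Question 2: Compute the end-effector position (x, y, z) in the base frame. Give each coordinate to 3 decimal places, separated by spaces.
after link 1: o_1 = (-1.0000, -1.7321, 3.0000)
after link 2: o_2 = (-3.5000, 2.5981, 3.0000)
after link 3: o_3 = (-7.2321, 5.0622, 3.0000)
after link 4: o_4 = (-9.8301, 3.5622, 3.0000)

-9.830 3.562 3.000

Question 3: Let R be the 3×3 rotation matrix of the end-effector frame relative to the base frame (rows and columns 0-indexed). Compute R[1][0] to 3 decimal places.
End-effector x-axis (col 0 of R) = (-0.3536,0.6124,-0.7071)
R[1][0] = 0.6124

0.612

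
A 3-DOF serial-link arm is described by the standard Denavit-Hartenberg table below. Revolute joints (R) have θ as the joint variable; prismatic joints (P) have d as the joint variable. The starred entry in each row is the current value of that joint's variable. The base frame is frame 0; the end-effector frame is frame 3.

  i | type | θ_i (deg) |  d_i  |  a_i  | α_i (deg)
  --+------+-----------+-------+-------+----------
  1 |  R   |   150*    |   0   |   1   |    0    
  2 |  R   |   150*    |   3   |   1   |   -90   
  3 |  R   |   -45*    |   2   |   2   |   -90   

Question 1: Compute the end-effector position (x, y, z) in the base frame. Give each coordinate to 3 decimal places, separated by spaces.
2.073 -0.591 4.414

after link 1: o_1 = (-0.8660, 0.5000, 0.0000)
after link 2: o_2 = (-0.3660, -0.3660, 3.0000)
after link 3: o_3 = (2.0731, -0.5908, 4.4142)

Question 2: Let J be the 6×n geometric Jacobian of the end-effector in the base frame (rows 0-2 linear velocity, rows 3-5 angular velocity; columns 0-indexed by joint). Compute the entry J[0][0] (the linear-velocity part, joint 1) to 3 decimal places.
0.591

axis z_0 = ẑ; lever o_n−o_0 = (2.0731,-0.5908,4.4142)
cross product → J_v[:, 0] = (0.5908,2.0731,-0.0000)
J_ω[:, 0] = z_0
entry J[0][0] = 0.5908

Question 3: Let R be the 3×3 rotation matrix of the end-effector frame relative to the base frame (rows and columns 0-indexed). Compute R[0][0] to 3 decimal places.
0.354

End-effector x-axis (col 0 of R) = (0.3536,-0.6124,0.7071)
R[0][0] = 0.3536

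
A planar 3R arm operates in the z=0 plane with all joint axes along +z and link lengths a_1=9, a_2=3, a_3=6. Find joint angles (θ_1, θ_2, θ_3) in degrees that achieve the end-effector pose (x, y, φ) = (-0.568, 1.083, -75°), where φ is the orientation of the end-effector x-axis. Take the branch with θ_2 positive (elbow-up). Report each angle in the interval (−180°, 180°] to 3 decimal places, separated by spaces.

89.998 135.005 59.997

wrist centre = target − a_3·(cos φ, sin φ) = (-2.1209, 6.8786)
cos θ_2 = (51.8128−9²−3²)/(2·9·3) = -0.7072; θ_2 = 135.0052° (elbow-up)
β = atan2(6.8786,-2.1209) = 107.1365°; ψ = atan2(2.1211,6.8785) = 17.1383°
θ_1 = β − ψ = 89.9982°
θ_3 = φ − θ_1 − θ_2 = 59.9966° (wrapped to (-180°,180°])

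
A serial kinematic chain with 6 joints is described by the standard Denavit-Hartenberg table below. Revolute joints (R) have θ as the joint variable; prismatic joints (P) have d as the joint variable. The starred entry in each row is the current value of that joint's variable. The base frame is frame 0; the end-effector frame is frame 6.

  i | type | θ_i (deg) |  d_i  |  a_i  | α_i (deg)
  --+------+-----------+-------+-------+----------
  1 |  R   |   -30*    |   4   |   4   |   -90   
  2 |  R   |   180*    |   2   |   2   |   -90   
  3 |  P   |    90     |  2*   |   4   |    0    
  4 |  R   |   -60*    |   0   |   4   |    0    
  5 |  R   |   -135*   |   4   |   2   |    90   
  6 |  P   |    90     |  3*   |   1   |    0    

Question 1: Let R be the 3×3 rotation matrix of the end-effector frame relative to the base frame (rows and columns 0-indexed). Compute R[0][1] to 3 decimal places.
-0.707

End-effector y-axis (col 1 of R) = (-0.7071,-0.7071,0.0000)
R[0][1] = -0.7071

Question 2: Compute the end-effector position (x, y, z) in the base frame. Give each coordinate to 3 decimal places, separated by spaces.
0.268 -3.439 11.000

after link 1: o_1 = (3.4641, -2.0000, 4.0000)
after link 2: o_2 = (2.7321, 0.7321, 4.0000)
after link 3: o_3 = (0.7321, -2.7321, 6.0000)
after link 4: o_4 = (-3.2679, -2.7321, 6.0000)
after link 5: o_5 = (-1.8537, -1.3178, 10.0000)
after link 6: o_6 = (0.2676, -3.4392, 11.0000)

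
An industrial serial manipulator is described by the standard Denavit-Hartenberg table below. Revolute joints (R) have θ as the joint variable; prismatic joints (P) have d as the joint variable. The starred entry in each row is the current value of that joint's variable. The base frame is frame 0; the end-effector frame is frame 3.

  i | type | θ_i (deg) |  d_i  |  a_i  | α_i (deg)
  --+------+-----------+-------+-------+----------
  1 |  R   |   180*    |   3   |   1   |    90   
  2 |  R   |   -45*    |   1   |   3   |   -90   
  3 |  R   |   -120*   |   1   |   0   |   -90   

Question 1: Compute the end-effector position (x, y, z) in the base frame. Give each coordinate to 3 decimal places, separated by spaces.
after link 1: o_1 = (-1.0000, 0.0000, 3.0000)
after link 2: o_2 = (-3.1213, 1.0000, 0.8787)
after link 3: o_3 = (-3.8284, 1.0000, 1.5858)

-3.828 1.000 1.586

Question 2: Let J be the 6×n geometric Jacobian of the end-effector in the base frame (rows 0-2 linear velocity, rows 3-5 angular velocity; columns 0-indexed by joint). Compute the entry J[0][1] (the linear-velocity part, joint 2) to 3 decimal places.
axis z_1 = (0.0000,1.0000,0.0000); lever o_n−o_1 = (-2.8284,1.0000,-1.4142)
cross product → J_v[:, 1] = (-1.4142,-0.0000,2.8284)
J_ω[:, 1] = z_1
entry J[0][1] = -1.4142

-1.414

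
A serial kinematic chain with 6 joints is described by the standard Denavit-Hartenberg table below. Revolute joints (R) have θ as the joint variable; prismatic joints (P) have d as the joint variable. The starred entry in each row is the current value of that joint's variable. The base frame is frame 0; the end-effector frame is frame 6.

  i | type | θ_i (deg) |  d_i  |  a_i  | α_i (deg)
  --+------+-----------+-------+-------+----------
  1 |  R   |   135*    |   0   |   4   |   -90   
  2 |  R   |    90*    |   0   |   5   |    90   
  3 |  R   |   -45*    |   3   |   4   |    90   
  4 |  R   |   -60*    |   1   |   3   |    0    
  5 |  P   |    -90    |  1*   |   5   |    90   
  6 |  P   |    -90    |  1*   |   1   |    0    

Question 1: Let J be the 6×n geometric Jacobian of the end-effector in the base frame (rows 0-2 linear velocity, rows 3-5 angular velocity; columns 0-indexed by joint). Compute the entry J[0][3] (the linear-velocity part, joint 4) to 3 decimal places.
axis z_3 = (0.5000,0.5000,0.7071); lever o_n−o_3 = (1.8274,-4.1576,3.0619)
cross product → J_v[:, 3] = (4.4708,-0.2387,-2.9925)
J_ω[:, 3] = z_3
entry J[0][3] = 4.4708

4.471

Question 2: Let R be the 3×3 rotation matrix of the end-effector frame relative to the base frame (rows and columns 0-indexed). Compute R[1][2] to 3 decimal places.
End-effector z-axis (col 2 of R) = (-0.8624,0.3624,0.3536)
R[1][2] = 0.3624

0.362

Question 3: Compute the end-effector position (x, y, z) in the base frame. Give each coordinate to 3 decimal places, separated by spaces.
-1.122 2.792 -4.767

after link 1: o_1 = (-2.8284, 2.8284, 0.0000)
after link 2: o_2 = (-2.8284, 2.8284, -5.0000)
after link 3: o_3 = (-2.9497, 6.9497, -7.8284)
after link 4: o_4 = (0.1374, 6.3626, -8.1820)
after link 5: o_5 = (0.2401, 2.9298, -4.4130)
after link 6: o_6 = (-1.1223, 2.7922, -4.7666)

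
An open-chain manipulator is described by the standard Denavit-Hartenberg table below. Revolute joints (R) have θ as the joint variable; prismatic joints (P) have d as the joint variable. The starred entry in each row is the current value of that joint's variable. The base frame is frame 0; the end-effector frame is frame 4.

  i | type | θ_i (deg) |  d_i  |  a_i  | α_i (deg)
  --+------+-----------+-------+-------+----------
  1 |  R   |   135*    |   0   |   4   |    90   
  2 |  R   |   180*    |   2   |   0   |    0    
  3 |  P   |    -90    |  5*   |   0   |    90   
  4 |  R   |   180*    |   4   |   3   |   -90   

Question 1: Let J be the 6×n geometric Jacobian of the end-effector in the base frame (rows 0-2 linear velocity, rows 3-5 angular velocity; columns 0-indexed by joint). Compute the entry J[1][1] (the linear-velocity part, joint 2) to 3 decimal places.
2.121

axis z_1 = (0.7071,0.7071,0.0000); lever o_n−o_1 = (2.1213,7.7782,-3.0000)
cross product → J_v[:, 1] = (-2.1213,2.1213,4.0000)
J_ω[:, 1] = z_1
entry J[1][1] = 2.1213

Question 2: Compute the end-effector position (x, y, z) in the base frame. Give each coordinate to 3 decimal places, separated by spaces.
after link 1: o_1 = (-2.8284, 2.8284, 0.0000)
after link 2: o_2 = (-1.4142, 4.2426, 0.0000)
after link 3: o_3 = (2.1213, 7.7782, 0.0000)
after link 4: o_4 = (-0.7071, 10.6066, -3.0000)

-0.707 10.607 -3.000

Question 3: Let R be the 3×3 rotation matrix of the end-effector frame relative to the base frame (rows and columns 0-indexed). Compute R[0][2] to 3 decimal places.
End-effector z-axis (col 2 of R) = (-0.7071,-0.7071,-0.0000)
R[0][2] = -0.7071

-0.707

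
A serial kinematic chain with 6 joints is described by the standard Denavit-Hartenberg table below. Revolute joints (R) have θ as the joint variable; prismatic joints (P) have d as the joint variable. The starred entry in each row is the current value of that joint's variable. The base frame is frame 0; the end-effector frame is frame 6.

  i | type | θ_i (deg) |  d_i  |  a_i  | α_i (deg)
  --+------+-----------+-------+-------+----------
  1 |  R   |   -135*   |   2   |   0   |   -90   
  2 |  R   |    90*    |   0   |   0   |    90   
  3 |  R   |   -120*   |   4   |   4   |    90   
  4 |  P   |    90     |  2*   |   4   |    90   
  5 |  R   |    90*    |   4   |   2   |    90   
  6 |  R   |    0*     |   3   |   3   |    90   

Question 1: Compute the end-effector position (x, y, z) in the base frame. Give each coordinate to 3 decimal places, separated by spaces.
-10.202 -5.354 12.062

after link 1: o_1 = (0.0000, 0.0000, 2.0000)
after link 2: o_2 = (0.0000, 0.0000, 2.0000)
after link 3: o_3 = (-5.2779, -0.3789, 4.0000)
after link 4: o_4 = (-7.3992, -3.9145, 5.7321)
after link 5: o_5 = (-9.1416, -2.1721, 9.4641)
after link 6: o_6 = (-10.2023, -5.3541, 12.0622)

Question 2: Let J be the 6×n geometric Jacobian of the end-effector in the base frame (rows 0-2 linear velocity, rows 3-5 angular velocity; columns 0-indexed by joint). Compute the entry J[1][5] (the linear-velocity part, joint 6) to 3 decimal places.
axis z_5 = (-0.7071,-0.7071,0.0000); lever o_n−o_5 = (-1.0607,-3.1820,2.5981)
cross product → J_v[:, 5] = (-1.8371,1.8371,1.5000)
J_ω[:, 5] = z_5
entry J[1][5] = 1.8371

1.837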